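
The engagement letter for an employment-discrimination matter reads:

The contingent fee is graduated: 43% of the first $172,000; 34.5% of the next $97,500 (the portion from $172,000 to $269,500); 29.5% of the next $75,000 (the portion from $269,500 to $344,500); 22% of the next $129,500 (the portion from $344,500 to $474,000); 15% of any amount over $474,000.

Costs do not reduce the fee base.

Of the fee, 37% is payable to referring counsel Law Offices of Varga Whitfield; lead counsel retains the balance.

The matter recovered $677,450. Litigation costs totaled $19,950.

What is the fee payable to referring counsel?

$69,830.10

Fee base is the gross recovery, $677,450; costs are reimbursed separately.
First $172,000 at 43% = $73,960.00
Next $97,500 at 34.5% = $33,637.50
Next $75,000 at 29.5% = $22,125.00
Next $129,500 at 22% = $28,490.00
Remaining $203,450 at 15% = $30,517.50
Fee: $73,960.00 + $33,637.50 + $22,125.00 + $28,490.00 + $30,517.50 = $188,730.00
Referral share: 37% of $188,730.00 = $69,830.10; lead counsel retains $188,730.00 − $69,830.10 = $118,899.90.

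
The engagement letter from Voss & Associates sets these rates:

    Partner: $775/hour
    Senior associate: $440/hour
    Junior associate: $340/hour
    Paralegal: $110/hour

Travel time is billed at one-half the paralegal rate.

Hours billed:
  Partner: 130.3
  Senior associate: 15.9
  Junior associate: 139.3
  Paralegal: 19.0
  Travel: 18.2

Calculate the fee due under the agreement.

Partner: 130.3 × $775 = $100,982.50
Senior associate: 15.9 × $440 = $6,996.00
Junior associate: 139.3 × $340 = $47,362.00
Paralegal: 19.0 × $110 = $2,090.00
Subtotal: $100,982.50 + $6,996.00 + $47,362.00 + $2,090.00 = $157,430.50
Travel: 18.2 × ($110 ÷ 2) = 18.2 × $55.00 = $1,001.00
Total: $157,430.50 + $1,001.00 = $158,431.50

$158,431.50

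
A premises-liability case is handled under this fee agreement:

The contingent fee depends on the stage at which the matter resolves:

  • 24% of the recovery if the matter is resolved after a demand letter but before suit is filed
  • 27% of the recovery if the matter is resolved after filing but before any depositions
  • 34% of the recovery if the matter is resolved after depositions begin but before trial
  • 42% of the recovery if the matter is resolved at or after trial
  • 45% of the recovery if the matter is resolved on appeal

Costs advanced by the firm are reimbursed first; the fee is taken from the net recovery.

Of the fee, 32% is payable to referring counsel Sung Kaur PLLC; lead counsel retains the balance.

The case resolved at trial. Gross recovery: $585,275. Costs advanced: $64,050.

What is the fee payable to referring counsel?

Fee base (net of costs): $585,275 − $64,050 = $521,225
The matter resolved at trial, so the 42% rate applies.
$521,225 × 42% = $218,914.50
Referral share: 32% of $218,914.50 = $70,052.64; lead counsel retains $218,914.50 − $70,052.64 = $148,861.86.

$70,052.64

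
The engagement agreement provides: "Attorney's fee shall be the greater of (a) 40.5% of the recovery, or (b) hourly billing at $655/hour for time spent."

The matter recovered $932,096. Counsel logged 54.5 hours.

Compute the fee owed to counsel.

$377,498.88

(a) 40.5% of $932,096 = $377,498.88
(b) 54.5 × $655 = $35,697.50
The greater is (a): $377,498.88.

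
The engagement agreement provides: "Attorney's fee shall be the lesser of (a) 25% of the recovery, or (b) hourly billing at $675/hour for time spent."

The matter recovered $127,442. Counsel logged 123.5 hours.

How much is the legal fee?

$31,860.50

(a) 25% of $127,442 = $31,860.50
(b) 123.5 × $675 = $83,362.50
The lesser is (a): $31,860.50.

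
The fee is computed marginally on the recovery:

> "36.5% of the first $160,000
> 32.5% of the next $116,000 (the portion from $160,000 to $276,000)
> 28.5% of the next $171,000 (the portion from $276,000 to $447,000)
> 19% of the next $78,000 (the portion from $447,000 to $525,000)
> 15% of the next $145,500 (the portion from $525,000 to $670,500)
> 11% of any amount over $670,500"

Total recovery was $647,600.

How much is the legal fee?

$178,045.00

First $160,000 at 36.5% = $58,400.00
Next $116,000 at 32.5% = $37,700.00
Next $171,000 at 28.5% = $48,735.00
Next $78,000 at 19% = $14,820.00
Remaining $122,600 at 15% = $18,390.00
Fee: $58,400.00 + $37,700.00 + $48,735.00 + $14,820.00 + $18,390.00 = $178,045.00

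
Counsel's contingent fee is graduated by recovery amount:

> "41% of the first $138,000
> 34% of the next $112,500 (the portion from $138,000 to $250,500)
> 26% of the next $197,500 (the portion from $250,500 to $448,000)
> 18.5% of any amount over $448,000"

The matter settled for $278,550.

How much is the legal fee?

$102,123.00

First $138,000 at 41% = $56,580.00
Next $112,500 at 34% = $38,250.00
Remaining $28,050 at 26% = $7,293.00
Fee: $56,580.00 + $38,250.00 + $7,293.00 = $102,123.00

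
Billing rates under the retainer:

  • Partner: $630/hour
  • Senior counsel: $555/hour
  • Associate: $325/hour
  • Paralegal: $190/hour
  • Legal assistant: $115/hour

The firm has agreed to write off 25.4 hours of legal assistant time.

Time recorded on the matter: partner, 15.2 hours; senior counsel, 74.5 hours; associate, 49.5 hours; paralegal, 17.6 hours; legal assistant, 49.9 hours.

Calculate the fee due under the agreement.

Partner: 15.2 × $630 = $9,576.00
Senior counsel: 74.5 × $555 = $41,347.50
Associate: 49.5 × $325 = $16,087.50
Paralegal: 17.6 × $190 = $3,344.00
Legal assistant: 49.9 × $115 = $5,738.50
Subtotal: $76,093.50
Write-off: 25.4 × $115 = $2,921.00
Total: $76,093.50 − $2,921.00 = $73,172.50

$73,172.50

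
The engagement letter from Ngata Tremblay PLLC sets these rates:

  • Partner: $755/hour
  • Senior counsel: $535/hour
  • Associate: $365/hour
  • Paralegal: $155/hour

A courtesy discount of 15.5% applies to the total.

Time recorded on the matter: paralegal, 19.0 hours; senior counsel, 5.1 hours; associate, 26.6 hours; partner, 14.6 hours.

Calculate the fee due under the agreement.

Partner: 14.6 × $755 = $11,023.00
Senior counsel: 5.1 × $535 = $2,728.50
Associate: 26.6 × $365 = $9,709.00
Paralegal: 19.0 × $155 = $2,945.00
Subtotal: $26,405.50
Less 15.5% discount: −$4,092.85
Total: $26,405.50 − $4,092.85 = $22,312.65

$22,312.65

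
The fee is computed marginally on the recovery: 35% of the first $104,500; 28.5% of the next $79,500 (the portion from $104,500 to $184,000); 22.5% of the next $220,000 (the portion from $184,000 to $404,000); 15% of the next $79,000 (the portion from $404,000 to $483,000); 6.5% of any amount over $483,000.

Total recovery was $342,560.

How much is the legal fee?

First $104,500 at 35% = $36,575.00
Next $79,500 at 28.5% = $22,657.50
Remaining $158,560 at 22.5% = $35,676.00
Fee: $36,575.00 + $22,657.50 + $35,676.00 = $94,908.50

$94,908.50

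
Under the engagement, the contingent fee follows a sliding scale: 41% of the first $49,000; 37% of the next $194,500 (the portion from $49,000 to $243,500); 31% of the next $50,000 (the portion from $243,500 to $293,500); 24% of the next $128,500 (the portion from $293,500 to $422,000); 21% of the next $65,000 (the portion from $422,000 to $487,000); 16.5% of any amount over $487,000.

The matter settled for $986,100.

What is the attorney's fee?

First $49,000 at 41% = $20,090.00
Next $194,500 at 37% = $71,965.00
Next $50,000 at 31% = $15,500.00
Next $128,500 at 24% = $30,840.00
Next $65,000 at 21% = $13,650.00
Remaining $499,100 at 16.5% = $82,351.50
Fee: $20,090.00 + $71,965.00 + $15,500.00 + $30,840.00 + $13,650.00 + $82,351.50 = $234,396.50

$234,396.50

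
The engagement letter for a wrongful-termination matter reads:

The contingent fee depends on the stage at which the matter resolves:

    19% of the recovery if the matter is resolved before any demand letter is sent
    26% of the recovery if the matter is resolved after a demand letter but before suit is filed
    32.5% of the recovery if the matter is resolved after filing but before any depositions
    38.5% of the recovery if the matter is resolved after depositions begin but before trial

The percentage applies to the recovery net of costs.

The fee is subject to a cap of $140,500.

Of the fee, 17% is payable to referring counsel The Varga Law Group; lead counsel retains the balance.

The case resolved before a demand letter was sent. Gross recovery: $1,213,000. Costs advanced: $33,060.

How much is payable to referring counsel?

Fee base (net of costs): $1,213,000 − $33,060 = $1,179,940
The matter resolved before a demand letter was sent, so the 19% rate applies.
$1,179,940 × 19% = $224,188.60
$224,188.60 exceeds the $140,500 cap, so the fee is capped at $140,500.00.
Referral share: 17% of $140,500.00 = $23,885.00; lead counsel retains $140,500.00 − $23,885.00 = $116,615.00.

$23,885.00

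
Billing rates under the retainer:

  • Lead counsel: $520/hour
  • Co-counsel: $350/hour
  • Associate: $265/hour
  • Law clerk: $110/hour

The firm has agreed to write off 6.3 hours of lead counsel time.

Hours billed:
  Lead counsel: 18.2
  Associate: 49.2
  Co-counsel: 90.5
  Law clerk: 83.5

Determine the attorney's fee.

$60,086.00

Lead counsel: 18.2 × $520 = $9,464.00
Co-counsel: 90.5 × $350 = $31,675.00
Associate: 49.2 × $265 = $13,038.00
Law clerk: 83.5 × $110 = $9,185.00
Subtotal: $63,362.00
Write-off: 6.3 × $520 = $3,276.00
Total: $63,362.00 − $3,276.00 = $60,086.00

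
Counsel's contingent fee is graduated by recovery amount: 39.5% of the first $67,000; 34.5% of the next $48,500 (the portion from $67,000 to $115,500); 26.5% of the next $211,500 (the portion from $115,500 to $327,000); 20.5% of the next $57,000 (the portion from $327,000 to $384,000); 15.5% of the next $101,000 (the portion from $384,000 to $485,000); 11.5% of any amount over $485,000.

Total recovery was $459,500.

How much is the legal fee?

$122,632.50

First $67,000 at 39.5% = $26,465.00
Next $48,500 at 34.5% = $16,732.50
Next $211,500 at 26.5% = $56,047.50
Next $57,000 at 20.5% = $11,685.00
Remaining $75,500 at 15.5% = $11,702.50
Fee: $26,465.00 + $16,732.50 + $56,047.50 + $11,685.00 + $11,702.50 = $122,632.50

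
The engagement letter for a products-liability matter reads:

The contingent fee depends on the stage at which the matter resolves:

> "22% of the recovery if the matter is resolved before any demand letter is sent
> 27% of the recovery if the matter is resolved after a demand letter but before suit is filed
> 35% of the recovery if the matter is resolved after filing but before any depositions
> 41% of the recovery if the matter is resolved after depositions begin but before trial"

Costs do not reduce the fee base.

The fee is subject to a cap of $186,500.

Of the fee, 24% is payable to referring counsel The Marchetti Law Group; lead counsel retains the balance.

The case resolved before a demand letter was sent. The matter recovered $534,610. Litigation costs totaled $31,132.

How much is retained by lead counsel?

Fee base is the gross recovery, $534,610; costs are reimbursed separately.
The matter resolved before a demand letter was sent, so the 22% rate applies.
$534,610 × 22% = $117,614.20
$117,614.20 is under the $186,500 cap.
Referral share: 24% of $117,614.20 = $28,227.41; lead counsel retains $117,614.20 − $28,227.41 = $89,386.79.

$89,386.79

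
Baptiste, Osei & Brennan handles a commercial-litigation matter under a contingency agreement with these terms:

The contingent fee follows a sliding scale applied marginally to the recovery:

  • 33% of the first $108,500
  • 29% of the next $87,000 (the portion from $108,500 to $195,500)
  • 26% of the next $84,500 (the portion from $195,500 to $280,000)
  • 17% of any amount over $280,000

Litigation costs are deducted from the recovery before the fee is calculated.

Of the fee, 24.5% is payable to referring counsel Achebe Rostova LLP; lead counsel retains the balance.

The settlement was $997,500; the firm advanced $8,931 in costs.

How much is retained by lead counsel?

Fee base (net of costs): $997,500 − $8,931 = $988,569
First $108,500 at 33% = $35,805.00
Next $87,000 at 29% = $25,230.00
Next $84,500 at 26% = $21,970.00
Remaining $708,569 at 17% = $120,456.73
Fee: $35,805.00 + $25,230.00 + $21,970.00 + $120,456.73 = $203,461.73
Referral share: 24.5% of $203,461.73 = $49,848.12; lead counsel retains $203,461.73 − $49,848.12 = $153,613.61.

$153,613.61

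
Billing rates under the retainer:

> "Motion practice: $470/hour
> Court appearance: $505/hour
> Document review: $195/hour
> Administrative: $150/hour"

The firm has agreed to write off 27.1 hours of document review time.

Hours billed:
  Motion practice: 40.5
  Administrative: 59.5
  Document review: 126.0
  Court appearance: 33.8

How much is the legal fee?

$64,314.50

Motion practice: 40.5 × $470 = $19,035.00
Court appearance: 33.8 × $505 = $17,069.00
Document review: 126.0 × $195 = $24,570.00
Administrative: 59.5 × $150 = $8,925.00
Subtotal: $69,599.00
Write-off: 27.1 × $195 = $5,284.50
Total: $69,599.00 − $5,284.50 = $64,314.50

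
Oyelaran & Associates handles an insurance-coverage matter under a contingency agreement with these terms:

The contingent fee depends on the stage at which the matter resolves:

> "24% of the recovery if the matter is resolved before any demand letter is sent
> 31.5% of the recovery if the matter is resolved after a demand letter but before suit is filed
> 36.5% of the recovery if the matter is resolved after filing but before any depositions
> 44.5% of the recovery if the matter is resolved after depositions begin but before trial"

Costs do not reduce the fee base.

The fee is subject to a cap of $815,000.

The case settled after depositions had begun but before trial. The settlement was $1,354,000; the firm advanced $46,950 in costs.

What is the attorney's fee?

$602,530.00

Fee base is the gross recovery, $1,354,000; costs are reimbursed separately.
The matter settled after depositions had begun but before trial, so the 44.5% rate applies.
$1,354,000 × 44.5% = $602,530.00
$602,530.00 is under the $815,000 cap.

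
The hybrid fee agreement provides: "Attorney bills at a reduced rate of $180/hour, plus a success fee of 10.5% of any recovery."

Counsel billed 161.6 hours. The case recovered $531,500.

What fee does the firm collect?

$84,895.50

Hourly: 161.6 × $180 = $29,088.00
Success fee: 10.5% of $531,500 = $55,807.50
Total: $29,088.00 + $55,807.50 = $84,895.50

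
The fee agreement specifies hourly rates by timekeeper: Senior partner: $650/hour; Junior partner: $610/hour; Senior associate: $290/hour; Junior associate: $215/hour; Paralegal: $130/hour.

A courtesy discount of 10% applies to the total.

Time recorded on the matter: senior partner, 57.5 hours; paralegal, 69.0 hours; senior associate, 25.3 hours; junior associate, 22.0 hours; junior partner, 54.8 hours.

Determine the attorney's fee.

Senior partner: 57.5 × $650 = $37,375.00
Junior partner: 54.8 × $610 = $33,428.00
Senior associate: 25.3 × $290 = $7,337.00
Junior associate: 22.0 × $215 = $4,730.00
Paralegal: 69.0 × $130 = $8,970.00
Subtotal: $91,840.00
Less 10% discount: −$9,184.00
Total: $91,840.00 − $9,184.00 = $82,656.00

$82,656.00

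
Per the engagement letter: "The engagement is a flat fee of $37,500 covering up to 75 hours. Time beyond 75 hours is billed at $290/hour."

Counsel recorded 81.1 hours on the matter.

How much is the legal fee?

Flat fee: $37,500.00
Excess hours: 81.1 − 75 = 6.1
Overrun: 6.1 × $290 = $1,769.00
Total: $37,500.00 + $1,769.00 = $39,269.00

$39,269.00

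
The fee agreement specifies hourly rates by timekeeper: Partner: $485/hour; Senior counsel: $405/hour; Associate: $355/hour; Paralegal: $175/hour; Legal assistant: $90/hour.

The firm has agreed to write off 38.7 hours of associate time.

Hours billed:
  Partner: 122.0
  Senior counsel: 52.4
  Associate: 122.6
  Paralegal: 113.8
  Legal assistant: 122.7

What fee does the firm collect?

Partner: 122.0 × $485 = $59,170.00
Senior counsel: 52.4 × $405 = $21,222.00
Associate: 122.6 × $355 = $43,523.00
Paralegal: 113.8 × $175 = $19,915.00
Legal assistant: 122.7 × $90 = $11,043.00
Subtotal: $154,873.00
Write-off: 38.7 × $355 = $13,738.50
Total: $154,873.00 − $13,738.50 = $141,134.50

$141,134.50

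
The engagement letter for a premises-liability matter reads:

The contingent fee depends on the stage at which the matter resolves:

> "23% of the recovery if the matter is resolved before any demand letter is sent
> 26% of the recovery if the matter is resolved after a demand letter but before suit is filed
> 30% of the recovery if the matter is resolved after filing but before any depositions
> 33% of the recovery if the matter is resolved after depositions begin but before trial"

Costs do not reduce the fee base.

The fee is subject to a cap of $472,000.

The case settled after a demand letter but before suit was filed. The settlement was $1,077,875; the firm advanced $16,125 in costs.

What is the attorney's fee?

$280,247.50

Fee base is the gross recovery, $1,077,875; costs are reimbursed separately.
The matter settled after a demand letter but before suit was filed, so the 26% rate applies.
$1,077,875 × 26% = $280,247.50
$280,247.50 is under the $472,000 cap.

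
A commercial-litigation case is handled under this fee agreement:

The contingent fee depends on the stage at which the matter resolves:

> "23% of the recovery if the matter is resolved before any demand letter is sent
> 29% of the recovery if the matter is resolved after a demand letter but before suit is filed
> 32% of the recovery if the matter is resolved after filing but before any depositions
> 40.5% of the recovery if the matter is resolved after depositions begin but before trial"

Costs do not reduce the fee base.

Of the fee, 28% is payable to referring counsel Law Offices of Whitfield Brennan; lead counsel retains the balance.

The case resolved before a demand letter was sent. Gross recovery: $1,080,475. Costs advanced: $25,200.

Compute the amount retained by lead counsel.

Fee base is the gross recovery, $1,080,475; costs are reimbursed separately.
The matter resolved before a demand letter was sent, so the 23% rate applies.
$1,080,475 × 23% = $248,509.25
Referral share: 28% of $248,509.25 = $69,582.59; lead counsel retains $248,509.25 − $69,582.59 = $178,926.66.

$178,926.66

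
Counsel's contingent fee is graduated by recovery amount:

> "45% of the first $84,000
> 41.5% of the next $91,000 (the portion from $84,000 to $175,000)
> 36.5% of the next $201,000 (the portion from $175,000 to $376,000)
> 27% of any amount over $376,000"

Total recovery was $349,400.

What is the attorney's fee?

First $84,000 at 45% = $37,800.00
Next $91,000 at 41.5% = $37,765.00
Remaining $174,400 at 36.5% = $63,656.00
Fee: $37,800.00 + $37,765.00 + $63,656.00 = $139,221.00

$139,221.00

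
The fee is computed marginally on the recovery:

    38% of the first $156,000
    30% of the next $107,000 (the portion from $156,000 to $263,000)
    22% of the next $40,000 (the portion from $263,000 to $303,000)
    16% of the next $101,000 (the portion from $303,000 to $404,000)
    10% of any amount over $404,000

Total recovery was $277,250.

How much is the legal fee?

First $156,000 at 38% = $59,280.00
Next $107,000 at 30% = $32,100.00
Remaining $14,250 at 22% = $3,135.00
Fee: $59,280.00 + $32,100.00 + $3,135.00 = $94,515.00

$94,515.00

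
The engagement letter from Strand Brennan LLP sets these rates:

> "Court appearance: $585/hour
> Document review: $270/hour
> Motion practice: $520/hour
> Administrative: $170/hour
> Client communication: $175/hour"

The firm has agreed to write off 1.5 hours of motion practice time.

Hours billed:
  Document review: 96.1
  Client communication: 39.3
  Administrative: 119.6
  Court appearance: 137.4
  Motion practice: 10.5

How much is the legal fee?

$138,215.50

Court appearance: 137.4 × $585 = $80,379.00
Document review: 96.1 × $270 = $25,947.00
Motion practice: 10.5 × $520 = $5,460.00
Administrative: 119.6 × $170 = $20,332.00
Client communication: 39.3 × $175 = $6,877.50
Subtotal: $138,995.50
Write-off: 1.5 × $520 = $780.00
Total: $138,995.50 − $780.00 = $138,215.50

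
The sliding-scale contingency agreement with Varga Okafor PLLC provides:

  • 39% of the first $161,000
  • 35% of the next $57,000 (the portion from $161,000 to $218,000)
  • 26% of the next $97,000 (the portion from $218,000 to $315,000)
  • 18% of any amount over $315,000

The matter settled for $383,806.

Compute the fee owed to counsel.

$120,345.08

First $161,000 at 39% = $62,790.00
Next $57,000 at 35% = $19,950.00
Next $97,000 at 26% = $25,220.00
Remaining $68,806 at 18% = $12,385.08
Fee: $62,790.00 + $19,950.00 + $25,220.00 + $12,385.08 = $120,345.08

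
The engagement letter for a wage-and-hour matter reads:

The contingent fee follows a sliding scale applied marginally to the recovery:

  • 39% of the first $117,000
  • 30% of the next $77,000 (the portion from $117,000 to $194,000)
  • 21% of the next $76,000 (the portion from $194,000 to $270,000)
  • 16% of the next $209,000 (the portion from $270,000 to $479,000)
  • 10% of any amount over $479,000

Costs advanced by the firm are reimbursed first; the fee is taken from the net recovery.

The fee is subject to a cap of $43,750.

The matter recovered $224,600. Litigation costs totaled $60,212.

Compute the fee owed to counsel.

$43,750.00

Fee base (net of costs): $224,600 − $60,212 = $164,388
First $117,000 at 39% = $45,630.00
Remaining $47,388 at 30% = $14,216.40
Fee: $45,630.00 + $14,216.40 = $59,846.40
$59,846.40 exceeds the $43,750 cap, so the fee is capped at $43,750.00.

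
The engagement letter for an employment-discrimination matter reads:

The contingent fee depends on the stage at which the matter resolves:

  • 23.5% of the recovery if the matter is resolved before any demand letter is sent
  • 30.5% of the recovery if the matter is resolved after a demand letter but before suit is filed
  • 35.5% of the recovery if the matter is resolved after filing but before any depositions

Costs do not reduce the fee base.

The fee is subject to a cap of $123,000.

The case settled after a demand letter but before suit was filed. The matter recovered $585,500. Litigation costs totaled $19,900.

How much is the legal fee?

Fee base is the gross recovery, $585,500; costs are reimbursed separately.
The matter settled after a demand letter but before suit was filed, so the 30.5% rate applies.
$585,500 × 30.5% = $178,577.50
$178,577.50 exceeds the $123,000 cap, so the fee is capped at $123,000.00.

$123,000.00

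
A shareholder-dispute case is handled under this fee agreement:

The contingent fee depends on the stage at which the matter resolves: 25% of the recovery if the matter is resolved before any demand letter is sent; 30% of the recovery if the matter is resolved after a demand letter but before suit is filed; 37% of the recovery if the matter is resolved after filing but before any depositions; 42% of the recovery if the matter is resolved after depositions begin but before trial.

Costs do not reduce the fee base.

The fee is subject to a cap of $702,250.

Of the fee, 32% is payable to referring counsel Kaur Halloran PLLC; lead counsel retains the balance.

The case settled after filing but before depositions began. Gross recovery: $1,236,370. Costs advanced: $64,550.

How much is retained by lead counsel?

Fee base is the gross recovery, $1,236,370; costs are reimbursed separately.
The matter settled after filing but before depositions began, so the 37% rate applies.
$1,236,370 × 37% = $457,456.90
$457,456.90 is under the $702,250 cap.
Referral share: 32% of $457,456.90 = $146,386.21; lead counsel retains $457,456.90 − $146,386.21 = $311,070.69.

$311,070.69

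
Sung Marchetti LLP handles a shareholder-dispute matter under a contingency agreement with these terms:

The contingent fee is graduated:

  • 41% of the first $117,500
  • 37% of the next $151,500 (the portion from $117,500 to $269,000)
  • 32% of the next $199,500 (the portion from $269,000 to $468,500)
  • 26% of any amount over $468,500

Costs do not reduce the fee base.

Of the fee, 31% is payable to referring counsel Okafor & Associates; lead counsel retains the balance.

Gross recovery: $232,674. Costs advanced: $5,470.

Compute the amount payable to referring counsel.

$28,144.71

Fee base is the gross recovery, $232,674; costs are reimbursed separately.
First $117,500 at 41% = $48,175.00
Remaining $115,174 at 37% = $42,614.38
Fee: $48,175.00 + $42,614.38 = $90,789.38
Referral share: 31% of $90,789.38 = $28,144.71; lead counsel retains $90,789.38 − $28,144.71 = $62,644.67.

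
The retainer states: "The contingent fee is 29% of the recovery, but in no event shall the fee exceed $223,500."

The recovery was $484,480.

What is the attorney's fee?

$140,499.20

29% of $484,480 = $140,499.20
That is under the $223,500 cap.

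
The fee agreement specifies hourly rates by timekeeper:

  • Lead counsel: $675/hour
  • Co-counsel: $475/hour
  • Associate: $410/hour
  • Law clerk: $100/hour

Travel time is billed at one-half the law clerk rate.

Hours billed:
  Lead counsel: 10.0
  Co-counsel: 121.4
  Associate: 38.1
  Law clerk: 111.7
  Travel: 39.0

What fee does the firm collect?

$93,156.00

Lead counsel: 10.0 × $675 = $6,750.00
Co-counsel: 121.4 × $475 = $57,665.00
Associate: 38.1 × $410 = $15,621.00
Law clerk: 111.7 × $100 = $11,170.00
Subtotal: $6,750.00 + $57,665.00 + $15,621.00 + $11,170.00 = $91,206.00
Travel: 39.0 × ($100 ÷ 2) = 39.0 × $50.00 = $1,950.00
Total: $91,206.00 + $1,950.00 = $93,156.00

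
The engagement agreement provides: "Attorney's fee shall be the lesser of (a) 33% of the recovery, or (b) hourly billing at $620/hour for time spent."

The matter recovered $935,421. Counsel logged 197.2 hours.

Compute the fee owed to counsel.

$122,264.00

(a) 33% of $935,421 = $308,688.93
(b) 197.2 × $620 = $122,264.00
The lesser is (b): $122,264.00.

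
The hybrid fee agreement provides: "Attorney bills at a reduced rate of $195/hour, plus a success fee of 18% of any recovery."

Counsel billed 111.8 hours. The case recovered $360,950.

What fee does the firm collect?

$86,772.00

Hourly: 111.8 × $195 = $21,801.00
Success fee: 18% of $360,950 = $64,971.00
Total: $21,801.00 + $64,971.00 = $86,772.00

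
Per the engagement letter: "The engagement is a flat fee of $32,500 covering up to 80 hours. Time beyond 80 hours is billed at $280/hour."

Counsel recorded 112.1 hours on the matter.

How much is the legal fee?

$41,488.00

Flat fee: $32,500.00
Excess hours: 112.1 − 80 = 32.1
Overrun: 32.1 × $280 = $8,988.00
Total: $32,500.00 + $8,988.00 = $41,488.00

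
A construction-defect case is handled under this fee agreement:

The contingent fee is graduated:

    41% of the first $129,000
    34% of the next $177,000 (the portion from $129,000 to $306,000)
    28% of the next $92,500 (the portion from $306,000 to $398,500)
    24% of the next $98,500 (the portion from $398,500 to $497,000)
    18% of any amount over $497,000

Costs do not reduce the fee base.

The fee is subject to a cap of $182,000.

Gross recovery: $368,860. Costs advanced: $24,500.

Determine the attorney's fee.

$130,670.80

Fee base is the gross recovery, $368,860; costs are reimbursed separately.
First $129,000 at 41% = $52,890.00
Next $177,000 at 34% = $60,180.00
Remaining $62,860 at 28% = $17,600.80
Fee: $52,890.00 + $60,180.00 + $17,600.80 = $130,670.80
$130,670.80 is under the $182,000 cap.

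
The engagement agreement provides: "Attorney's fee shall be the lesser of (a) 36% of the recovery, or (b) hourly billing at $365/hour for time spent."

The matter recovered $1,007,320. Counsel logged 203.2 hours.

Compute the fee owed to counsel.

$74,168.00

(a) 36% of $1,007,320 = $362,635.20
(b) 203.2 × $365 = $74,168.00
The lesser is (b): $74,168.00.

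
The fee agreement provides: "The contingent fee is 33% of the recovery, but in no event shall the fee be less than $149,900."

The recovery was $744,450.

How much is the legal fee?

$245,668.50

33% of $744,450 = $245,668.50
That exceeds the $149,900 minimum.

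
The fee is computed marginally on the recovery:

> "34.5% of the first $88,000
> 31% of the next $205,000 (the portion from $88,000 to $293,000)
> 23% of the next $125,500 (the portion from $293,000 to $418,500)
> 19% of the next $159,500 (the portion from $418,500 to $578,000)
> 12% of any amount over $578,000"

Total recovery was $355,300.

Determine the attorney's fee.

$108,239.00

First $88,000 at 34.5% = $30,360.00
Next $205,000 at 31% = $63,550.00
Remaining $62,300 at 23% = $14,329.00
Fee: $30,360.00 + $63,550.00 + $14,329.00 = $108,239.00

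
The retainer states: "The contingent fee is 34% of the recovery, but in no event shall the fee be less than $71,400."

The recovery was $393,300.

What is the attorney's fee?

$133,722.00

34% of $393,300 = $133,722.00
That exceeds the $71,400 minimum.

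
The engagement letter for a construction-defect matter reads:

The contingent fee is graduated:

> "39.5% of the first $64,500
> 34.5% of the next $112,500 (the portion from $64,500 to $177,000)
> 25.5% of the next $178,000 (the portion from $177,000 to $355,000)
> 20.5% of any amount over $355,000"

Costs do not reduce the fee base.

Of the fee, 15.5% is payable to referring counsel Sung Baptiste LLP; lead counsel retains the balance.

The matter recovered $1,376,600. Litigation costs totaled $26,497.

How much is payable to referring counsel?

$49,461.74

Fee base is the gross recovery, $1,376,600; costs are reimbursed separately.
First $64,500 at 39.5% = $25,477.50
Next $112,500 at 34.5% = $38,812.50
Next $178,000 at 25.5% = $45,390.00
Remaining $1,021,600 at 20.5% = $209,428.00
Fee: $25,477.50 + $38,812.50 + $45,390.00 + $209,428.00 = $319,108.00
Referral share: 15.5% of $319,108.00 = $49,461.74; lead counsel retains $319,108.00 − $49,461.74 = $269,646.26.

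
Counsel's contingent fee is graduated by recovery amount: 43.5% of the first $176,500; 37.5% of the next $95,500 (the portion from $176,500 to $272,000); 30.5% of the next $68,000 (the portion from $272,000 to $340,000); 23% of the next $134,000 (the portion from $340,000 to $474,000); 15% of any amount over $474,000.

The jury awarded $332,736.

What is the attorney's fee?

$131,114.48

First $176,500 at 43.5% = $76,777.50
Next $95,500 at 37.5% = $35,812.50
Remaining $60,736 at 30.5% = $18,524.48
Fee: $76,777.50 + $35,812.50 + $18,524.48 = $131,114.48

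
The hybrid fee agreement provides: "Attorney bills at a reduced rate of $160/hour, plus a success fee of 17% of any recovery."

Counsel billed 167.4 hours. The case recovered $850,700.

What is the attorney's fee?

$171,403.00

Hourly: 167.4 × $160 = $26,784.00
Success fee: 17% of $850,700 = $144,619.00
Total: $26,784.00 + $144,619.00 = $171,403.00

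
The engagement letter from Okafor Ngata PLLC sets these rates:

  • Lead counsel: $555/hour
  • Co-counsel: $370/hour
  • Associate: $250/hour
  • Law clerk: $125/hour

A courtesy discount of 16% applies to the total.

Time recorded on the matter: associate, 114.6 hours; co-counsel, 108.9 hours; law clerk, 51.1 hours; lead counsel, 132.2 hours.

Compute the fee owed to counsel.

Lead counsel: 132.2 × $555 = $73,371.00
Co-counsel: 108.9 × $370 = $40,293.00
Associate: 114.6 × $250 = $28,650.00
Law clerk: 51.1 × $125 = $6,387.50
Subtotal: $148,701.50
Less 16% discount: −$23,792.24
Total: $148,701.50 − $23,792.24 = $124,909.26

$124,909.26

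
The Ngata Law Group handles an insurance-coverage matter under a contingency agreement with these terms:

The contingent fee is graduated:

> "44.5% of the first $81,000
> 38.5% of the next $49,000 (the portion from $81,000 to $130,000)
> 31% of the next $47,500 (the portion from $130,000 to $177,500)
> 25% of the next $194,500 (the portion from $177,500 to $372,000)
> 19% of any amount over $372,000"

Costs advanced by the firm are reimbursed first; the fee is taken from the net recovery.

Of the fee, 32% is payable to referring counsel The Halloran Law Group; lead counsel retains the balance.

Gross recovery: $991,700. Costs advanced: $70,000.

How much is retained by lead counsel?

Fee base (net of costs): $991,700 − $70,000 = $921,700
First $81,000 at 44.5% = $36,045.00
Next $49,000 at 38.5% = $18,865.00
Next $47,500 at 31% = $14,725.00
Next $194,500 at 25% = $48,625.00
Remaining $549,700 at 19% = $104,443.00
Fee: $36,045.00 + $18,865.00 + $14,725.00 + $48,625.00 + $104,443.00 = $222,703.00
Referral share: 32% of $222,703.00 = $71,264.96; lead counsel retains $222,703.00 − $71,264.96 = $151,438.04.

$151,438.04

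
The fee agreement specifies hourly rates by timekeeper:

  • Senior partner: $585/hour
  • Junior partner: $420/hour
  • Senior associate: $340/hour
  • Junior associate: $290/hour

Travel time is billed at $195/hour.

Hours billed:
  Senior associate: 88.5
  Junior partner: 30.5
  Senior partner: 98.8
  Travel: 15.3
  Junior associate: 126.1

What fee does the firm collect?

Senior partner: 98.8 × $585 = $57,798.00
Junior partner: 30.5 × $420 = $12,810.00
Senior associate: 88.5 × $340 = $30,090.00
Junior associate: 126.1 × $290 = $36,569.00
Subtotal: $57,798.00 + $12,810.00 + $30,090.00 + $36,569.00 = $137,267.00
Travel: 15.3 × $195 = $2,983.50
Total: $137,267.00 + $2,983.50 = $140,250.50

$140,250.50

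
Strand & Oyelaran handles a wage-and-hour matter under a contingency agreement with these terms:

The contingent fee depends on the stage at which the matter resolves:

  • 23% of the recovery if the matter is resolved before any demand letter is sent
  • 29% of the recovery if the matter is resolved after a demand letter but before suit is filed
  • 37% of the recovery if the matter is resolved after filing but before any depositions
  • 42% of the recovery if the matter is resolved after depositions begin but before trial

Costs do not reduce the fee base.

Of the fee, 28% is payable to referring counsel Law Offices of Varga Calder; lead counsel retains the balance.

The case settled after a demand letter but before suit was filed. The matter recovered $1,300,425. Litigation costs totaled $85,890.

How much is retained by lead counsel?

$271,528.74

Fee base is the gross recovery, $1,300,425; costs are reimbursed separately.
The matter settled after a demand letter but before suit was filed, so the 29% rate applies.
$1,300,425 × 29% = $377,123.25
Referral share: 28% of $377,123.25 = $105,594.51; lead counsel retains $377,123.25 − $105,594.51 = $271,528.74.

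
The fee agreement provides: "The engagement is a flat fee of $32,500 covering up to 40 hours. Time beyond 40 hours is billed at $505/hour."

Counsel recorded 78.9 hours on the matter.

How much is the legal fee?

$52,144.50

Flat fee: $32,500.00
Excess hours: 78.9 − 40 = 38.9
Overrun: 38.9 × $505 = $19,644.50
Total: $32,500.00 + $19,644.50 = $52,144.50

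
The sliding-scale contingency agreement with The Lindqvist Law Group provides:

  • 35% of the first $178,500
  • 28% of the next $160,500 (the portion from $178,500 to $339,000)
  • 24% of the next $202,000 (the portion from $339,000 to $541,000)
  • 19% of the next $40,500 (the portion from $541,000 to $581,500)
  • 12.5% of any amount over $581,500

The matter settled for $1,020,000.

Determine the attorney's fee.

$218,402.50

First $178,500 at 35% = $62,475.00
Next $160,500 at 28% = $44,940.00
Next $202,000 at 24% = $48,480.00
Next $40,500 at 19% = $7,695.00
Remaining $438,500 at 12.5% = $54,812.50
Fee: $62,475.00 + $44,940.00 + $48,480.00 + $7,695.00 + $54,812.50 = $218,402.50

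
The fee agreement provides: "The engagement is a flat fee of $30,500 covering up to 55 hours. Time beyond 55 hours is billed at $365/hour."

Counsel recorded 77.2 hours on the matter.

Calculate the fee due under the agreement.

$38,603.00

Flat fee: $30,500.00
Excess hours: 77.2 − 55 = 22.2
Overrun: 22.2 × $365 = $8,103.00
Total: $30,500.00 + $8,103.00 = $38,603.00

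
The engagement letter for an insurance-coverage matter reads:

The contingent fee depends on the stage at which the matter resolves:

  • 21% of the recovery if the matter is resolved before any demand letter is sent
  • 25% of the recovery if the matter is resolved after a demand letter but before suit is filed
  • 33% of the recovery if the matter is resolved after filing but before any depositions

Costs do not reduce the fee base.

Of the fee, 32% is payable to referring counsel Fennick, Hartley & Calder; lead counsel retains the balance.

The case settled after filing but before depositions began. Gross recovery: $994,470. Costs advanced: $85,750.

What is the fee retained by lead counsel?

Fee base is the gross recovery, $994,470; costs are reimbursed separately.
The matter settled after filing but before depositions began, so the 33% rate applies.
$994,470 × 33% = $328,175.10
Referral share: 32% of $328,175.10 = $105,016.03; lead counsel retains $328,175.10 − $105,016.03 = $223,159.07.

$223,159.07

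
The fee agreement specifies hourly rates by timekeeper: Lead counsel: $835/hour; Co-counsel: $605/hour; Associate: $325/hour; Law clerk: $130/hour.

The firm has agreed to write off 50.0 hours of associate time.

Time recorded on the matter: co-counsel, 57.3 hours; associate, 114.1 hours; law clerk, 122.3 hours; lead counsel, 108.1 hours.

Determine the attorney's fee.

Lead counsel: 108.1 × $835 = $90,263.50
Co-counsel: 57.3 × $605 = $34,666.50
Associate: 114.1 × $325 = $37,082.50
Law clerk: 122.3 × $130 = $15,899.00
Subtotal: $177,911.50
Write-off: 50.0 × $325 = $16,250.00
Total: $177,911.50 − $16,250.00 = $161,661.50

$161,661.50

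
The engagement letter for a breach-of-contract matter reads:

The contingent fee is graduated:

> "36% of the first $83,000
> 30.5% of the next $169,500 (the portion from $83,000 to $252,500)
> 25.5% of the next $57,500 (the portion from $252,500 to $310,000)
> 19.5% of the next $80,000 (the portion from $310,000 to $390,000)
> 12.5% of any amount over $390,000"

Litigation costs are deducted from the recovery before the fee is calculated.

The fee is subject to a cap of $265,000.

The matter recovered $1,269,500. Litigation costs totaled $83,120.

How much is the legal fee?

$211,387.50

Fee base (net of costs): $1,269,500 − $83,120 = $1,186,380
First $83,000 at 36% = $29,880.00
Next $169,500 at 30.5% = $51,697.50
Next $57,500 at 25.5% = $14,662.50
Next $80,000 at 19.5% = $15,600.00
Remaining $796,380 at 12.5% = $99,547.50
Fee: $29,880.00 + $51,697.50 + $14,662.50 + $15,600.00 + $99,547.50 = $211,387.50
$211,387.50 is under the $265,000 cap.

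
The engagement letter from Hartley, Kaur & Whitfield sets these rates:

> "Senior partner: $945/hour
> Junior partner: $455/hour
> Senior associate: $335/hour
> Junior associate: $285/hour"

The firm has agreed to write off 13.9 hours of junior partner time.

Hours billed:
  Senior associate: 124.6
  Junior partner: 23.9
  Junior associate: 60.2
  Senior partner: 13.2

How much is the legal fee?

$75,922.00

Senior partner: 13.2 × $945 = $12,474.00
Junior partner: 23.9 × $455 = $10,874.50
Senior associate: 124.6 × $335 = $41,741.00
Junior associate: 60.2 × $285 = $17,157.00
Subtotal: $82,246.50
Write-off: 13.9 × $455 = $6,324.50
Total: $82,246.50 − $6,324.50 = $75,922.00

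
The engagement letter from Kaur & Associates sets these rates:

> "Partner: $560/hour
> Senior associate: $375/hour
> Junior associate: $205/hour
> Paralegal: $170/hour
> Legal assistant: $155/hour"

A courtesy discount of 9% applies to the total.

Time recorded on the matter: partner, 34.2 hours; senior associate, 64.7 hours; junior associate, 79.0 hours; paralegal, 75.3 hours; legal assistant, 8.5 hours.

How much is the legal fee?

$67,092.48

Partner: 34.2 × $560 = $19,152.00
Senior associate: 64.7 × $375 = $24,262.50
Junior associate: 79.0 × $205 = $16,195.00
Paralegal: 75.3 × $170 = $12,801.00
Legal assistant: 8.5 × $155 = $1,317.50
Subtotal: $73,728.00
Less 9% discount: −$6,635.52
Total: $73,728.00 − $6,635.52 = $67,092.48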